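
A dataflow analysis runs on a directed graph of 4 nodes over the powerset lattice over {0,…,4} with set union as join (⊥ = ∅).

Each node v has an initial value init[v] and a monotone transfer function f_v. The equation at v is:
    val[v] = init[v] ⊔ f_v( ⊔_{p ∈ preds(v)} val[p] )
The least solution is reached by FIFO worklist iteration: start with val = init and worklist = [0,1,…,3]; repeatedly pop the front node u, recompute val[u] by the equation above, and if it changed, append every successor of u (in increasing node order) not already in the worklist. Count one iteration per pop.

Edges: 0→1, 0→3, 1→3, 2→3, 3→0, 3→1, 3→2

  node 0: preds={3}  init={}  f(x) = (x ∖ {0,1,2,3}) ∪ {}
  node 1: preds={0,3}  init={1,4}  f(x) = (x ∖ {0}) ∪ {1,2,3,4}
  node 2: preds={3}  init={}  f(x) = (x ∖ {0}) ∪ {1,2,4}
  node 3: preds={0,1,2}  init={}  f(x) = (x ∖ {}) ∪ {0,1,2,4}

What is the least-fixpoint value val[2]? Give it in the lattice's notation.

Trace (8 dequeues):
  [1] u=0 | in {} | out {} | ==
  [2] u=1 | in {} | out {1,2,3,4} | prev {1,4} | push {}
  [3] u=2 | in {} | out {1,2,4} | prev {} | push {}
  [4] u=3 | in {1,2,3,4} | out {0,1,2,3,4} | prev {} | push {0,1,2}
  [5] u=0 | in {0,1,2,3,4} | out {4} | prev {} | push {3}
  [6] u=1 | in {0,1,2,3,4} | out {1,2,3,4} | ==
  [7] u=2 | in {0,1,2,3,4} | out {1,2,3,4} | prev {1,2,4} | push {}
  [8] u=3 | in {1,2,3,4} | out {0,1,2,3,4} | ==

Converged values:
  [0] {4}
  [1] {1,2,3,4}
  [2] {1,2,3,4}
  [3] {0,1,2,3,4}

{1,2,3,4}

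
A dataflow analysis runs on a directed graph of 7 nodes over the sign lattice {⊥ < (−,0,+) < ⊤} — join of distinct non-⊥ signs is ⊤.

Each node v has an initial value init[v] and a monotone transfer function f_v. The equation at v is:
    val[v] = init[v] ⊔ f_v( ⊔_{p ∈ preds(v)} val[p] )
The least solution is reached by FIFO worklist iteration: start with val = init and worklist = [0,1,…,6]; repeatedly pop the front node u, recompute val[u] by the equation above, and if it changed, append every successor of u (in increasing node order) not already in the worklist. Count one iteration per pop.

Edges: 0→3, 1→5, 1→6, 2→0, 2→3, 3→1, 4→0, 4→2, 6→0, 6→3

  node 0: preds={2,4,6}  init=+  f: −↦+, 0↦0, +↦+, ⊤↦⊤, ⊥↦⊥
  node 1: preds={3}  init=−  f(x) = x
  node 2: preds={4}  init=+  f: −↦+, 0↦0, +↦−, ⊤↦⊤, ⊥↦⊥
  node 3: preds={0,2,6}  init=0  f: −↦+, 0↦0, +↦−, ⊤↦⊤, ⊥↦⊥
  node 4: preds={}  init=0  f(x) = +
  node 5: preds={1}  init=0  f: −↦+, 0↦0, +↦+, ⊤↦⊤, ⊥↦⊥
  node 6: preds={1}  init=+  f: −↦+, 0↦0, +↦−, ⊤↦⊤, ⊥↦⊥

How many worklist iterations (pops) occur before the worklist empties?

Trace (11 dequeues):
  [1] u=0 | in ⊤ | out ⊤ | prev + | push {}
  [2] u=1 | in 0 | out ⊤ | prev − | push {}
  [3] u=2 | in 0 | out ⊤ | prev + | push {0}
  [4] u=3 | in ⊤ | out ⊤ | prev 0 | push {1}
  [5] u=4 | in ⊥ | out ⊤ | prev 0 | push {2}
  [6] u=5 | in ⊤ | out ⊤ | prev 0 | push {}
  [7] u=6 | in ⊤ | out ⊤ | prev + | push {3}
  [8] u=0 | in ⊤ | out ⊤ | ==
  [9] u=1 | in ⊤ | out ⊤ | ==
  [10] u=2 | in ⊤ | out ⊤ | ==
  [11] u=3 | in ⊤ | out ⊤ | ==

Converged values:
  [0] ⊤
  [1] ⊤
  [2] ⊤
  [3] ⊤
  [4] ⊤
  [5] ⊤
  [6] ⊤

11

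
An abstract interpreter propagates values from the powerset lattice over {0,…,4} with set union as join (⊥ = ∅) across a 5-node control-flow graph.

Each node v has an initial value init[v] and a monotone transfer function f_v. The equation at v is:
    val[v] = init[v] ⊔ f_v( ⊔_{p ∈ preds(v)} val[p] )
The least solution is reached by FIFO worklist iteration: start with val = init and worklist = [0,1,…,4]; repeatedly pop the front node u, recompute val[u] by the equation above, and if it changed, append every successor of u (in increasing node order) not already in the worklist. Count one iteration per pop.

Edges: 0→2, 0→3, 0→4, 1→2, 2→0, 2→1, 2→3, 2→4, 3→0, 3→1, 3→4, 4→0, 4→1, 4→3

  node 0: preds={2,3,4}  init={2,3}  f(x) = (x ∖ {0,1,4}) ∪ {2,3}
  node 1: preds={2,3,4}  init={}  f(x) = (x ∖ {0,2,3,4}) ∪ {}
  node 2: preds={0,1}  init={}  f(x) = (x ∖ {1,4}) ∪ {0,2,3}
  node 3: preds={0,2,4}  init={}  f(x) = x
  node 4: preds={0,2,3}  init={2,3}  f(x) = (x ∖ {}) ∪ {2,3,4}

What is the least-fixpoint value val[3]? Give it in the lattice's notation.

{0,2,3,4}

Worklist (11 pops):
  #1 pop 0: in={2,3} → {2,3} (no change)
  #2 pop 1: in={2,3} → {} (no change)
  #3 pop 2: in={2,3} → {0,2,3} (was {}); enqueue [0,1]
  #4 pop 3: in={0,2,3} → {0,2,3} (was {}); enqueue []
  #5 pop 4: in={0,2,3} → {0,2,3,4} (was {2,3}); enqueue [3]
  #6 pop 0: in={0,2,3,4} → {2,3} (no change)
  #7 pop 1: in={0,2,3,4} → {} (no change)
  #8 pop 3: in={0,2,3,4} → {0,2,3,4} (was {0,2,3}); enqueue [0,1,4]
  #9 pop 0: in={0,2,3,4} → {2,3} (no change)
  #10 pop 1: in={0,2,3,4} → {} (no change)
  #11 pop 4: in={0,2,3,4} → {0,2,3,4} (no change)

Fixpoint:
  val[0] = {2,3}
  val[1] = {}
  val[2] = {0,2,3}
  val[3] = {0,2,3,4}
  val[4] = {0,2,3,4}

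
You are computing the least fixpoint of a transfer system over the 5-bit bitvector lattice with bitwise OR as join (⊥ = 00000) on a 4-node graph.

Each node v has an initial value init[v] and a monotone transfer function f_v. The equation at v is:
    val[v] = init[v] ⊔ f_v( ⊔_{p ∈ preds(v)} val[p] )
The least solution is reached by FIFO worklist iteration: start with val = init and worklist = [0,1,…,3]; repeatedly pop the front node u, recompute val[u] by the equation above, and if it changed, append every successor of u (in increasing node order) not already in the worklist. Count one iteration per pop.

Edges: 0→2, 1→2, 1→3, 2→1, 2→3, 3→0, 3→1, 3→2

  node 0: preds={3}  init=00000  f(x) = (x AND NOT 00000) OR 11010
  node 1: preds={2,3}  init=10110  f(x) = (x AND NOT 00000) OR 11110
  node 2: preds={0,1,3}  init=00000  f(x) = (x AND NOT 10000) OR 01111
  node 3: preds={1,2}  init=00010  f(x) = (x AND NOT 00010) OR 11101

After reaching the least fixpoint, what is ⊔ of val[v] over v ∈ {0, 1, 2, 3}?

11111

Trace (8 dequeues):
  [1] u=0 | in 00010 | out 11010 | prev 00000 | push {}
  [2] u=1 | in 00010 | out 11110 | prev 10110 | push {}
  [3] u=2 | in 11110 | out 01111 | prev 00000 | push {1}
  [4] u=3 | in 11111 | out 11111 | prev 00010 | push {0,2}
  [5] u=1 | in 11111 | out 11111 | prev 11110 | push {3}
  [6] u=0 | in 11111 | out 11111 | prev 11010 | push {}
  [7] u=2 | in 11111 | out 01111 | ==
  [8] u=3 | in 11111 | out 11111 | ==

Converged values:
  [0] 11111
  [1] 11111
  [2] 01111
  [3] 11111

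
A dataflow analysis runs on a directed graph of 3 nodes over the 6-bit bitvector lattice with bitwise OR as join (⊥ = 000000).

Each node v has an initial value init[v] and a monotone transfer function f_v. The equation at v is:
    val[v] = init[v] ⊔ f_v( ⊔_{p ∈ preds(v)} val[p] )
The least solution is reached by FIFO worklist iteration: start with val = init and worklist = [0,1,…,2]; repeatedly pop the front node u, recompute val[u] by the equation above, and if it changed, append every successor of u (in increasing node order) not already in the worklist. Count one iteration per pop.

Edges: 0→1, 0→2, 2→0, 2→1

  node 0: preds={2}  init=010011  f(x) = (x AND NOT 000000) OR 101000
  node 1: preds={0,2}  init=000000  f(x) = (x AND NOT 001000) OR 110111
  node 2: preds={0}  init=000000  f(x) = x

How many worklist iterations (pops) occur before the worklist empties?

5

Iteration log — 5 steps:
  step 1. node 0  ⊔preds=000000  new=111011  old=010011  +wl: 
  step 2. node 1  ⊔preds=111011  new=110111  old=000000  +wl: 
  step 3. node 2  ⊔preds=111011  new=111011  old=000000  +wl: 0,1
  step 4. node 0  ⊔preds=111011  new=111011  stable
  step 5. node 1  ⊔preds=111011  new=110111  stable

Least fixpoint reached:
  node 0: 111011
  node 1: 110111
  node 2: 111011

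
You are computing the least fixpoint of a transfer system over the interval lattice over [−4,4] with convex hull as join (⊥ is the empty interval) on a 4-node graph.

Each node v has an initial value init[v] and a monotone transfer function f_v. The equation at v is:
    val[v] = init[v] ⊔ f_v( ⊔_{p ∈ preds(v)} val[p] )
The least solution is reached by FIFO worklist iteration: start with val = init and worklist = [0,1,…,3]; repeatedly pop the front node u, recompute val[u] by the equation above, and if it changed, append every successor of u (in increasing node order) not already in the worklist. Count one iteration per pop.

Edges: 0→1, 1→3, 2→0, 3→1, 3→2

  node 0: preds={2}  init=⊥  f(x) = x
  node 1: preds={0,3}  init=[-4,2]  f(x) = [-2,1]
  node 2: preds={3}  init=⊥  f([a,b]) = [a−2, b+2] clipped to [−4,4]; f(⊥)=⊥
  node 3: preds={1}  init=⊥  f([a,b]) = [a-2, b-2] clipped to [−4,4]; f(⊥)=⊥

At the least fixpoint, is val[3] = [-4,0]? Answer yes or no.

Iteration log — 8 steps:
  step 1. node 0  ⊔preds=⊥  new=⊥  stable
  step 2. node 1  ⊔preds=⊥  new=[-4,2]  stable
  step 3. node 2  ⊔preds=⊥  new=⊥  stable
  step 4. node 3  ⊔preds=[-4,2]  new=[-4,0]  old=⊥  +wl: 1,2
  step 5. node 1  ⊔preds=[-4,0]  new=[-4,2]  stable
  step 6. node 2  ⊔preds=[-4,0]  new=[-4,2]  old=⊥  +wl: 0
  step 7. node 0  ⊔preds=[-4,2]  new=[-4,2]  old=⊥  +wl: 1
  step 8. node 1  ⊔preds=[-4,2]  new=[-4,2]  stable

Least fixpoint reached:
  node 0: [-4,2]
  node 1: [-4,2]
  node 2: [-4,2]
  node 3: [-4,0]

yes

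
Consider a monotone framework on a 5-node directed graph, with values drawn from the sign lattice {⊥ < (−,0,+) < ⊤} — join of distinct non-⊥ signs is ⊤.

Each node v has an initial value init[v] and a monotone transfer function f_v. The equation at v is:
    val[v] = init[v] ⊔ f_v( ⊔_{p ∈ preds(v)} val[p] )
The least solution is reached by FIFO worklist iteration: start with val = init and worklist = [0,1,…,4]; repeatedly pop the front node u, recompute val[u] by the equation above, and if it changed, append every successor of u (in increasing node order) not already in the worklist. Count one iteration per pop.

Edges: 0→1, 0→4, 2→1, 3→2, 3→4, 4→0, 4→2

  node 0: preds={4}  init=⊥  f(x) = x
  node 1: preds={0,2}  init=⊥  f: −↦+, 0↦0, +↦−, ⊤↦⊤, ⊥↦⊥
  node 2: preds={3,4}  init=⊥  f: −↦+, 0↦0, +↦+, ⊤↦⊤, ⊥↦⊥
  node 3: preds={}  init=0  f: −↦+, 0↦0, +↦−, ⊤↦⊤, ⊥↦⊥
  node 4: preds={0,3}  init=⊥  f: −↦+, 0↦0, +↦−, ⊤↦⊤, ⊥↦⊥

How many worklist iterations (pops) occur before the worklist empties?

Worklist (10 pops):
  #1 pop 0: in=⊥ → ⊥ (no change)
  #2 pop 1: in=⊥ → ⊥ (no change)
  #3 pop 2: in=0 → 0 (was ⊥); enqueue [1]
  #4 pop 3: in=⊥ → 0 (no change)
  #5 pop 4: in=0 → 0 (was ⊥); enqueue [0,2]
  #6 pop 1: in=0 → 0 (was ⊥); enqueue []
  #7 pop 0: in=0 → 0 (was ⊥); enqueue [1,4]
  #8 pop 2: in=0 → 0 (no change)
  #9 pop 1: in=0 → 0 (no change)
  #10 pop 4: in=0 → 0 (no change)

Fixpoint:
  val[0] = 0
  val[1] = 0
  val[2] = 0
  val[3] = 0
  val[4] = 0

10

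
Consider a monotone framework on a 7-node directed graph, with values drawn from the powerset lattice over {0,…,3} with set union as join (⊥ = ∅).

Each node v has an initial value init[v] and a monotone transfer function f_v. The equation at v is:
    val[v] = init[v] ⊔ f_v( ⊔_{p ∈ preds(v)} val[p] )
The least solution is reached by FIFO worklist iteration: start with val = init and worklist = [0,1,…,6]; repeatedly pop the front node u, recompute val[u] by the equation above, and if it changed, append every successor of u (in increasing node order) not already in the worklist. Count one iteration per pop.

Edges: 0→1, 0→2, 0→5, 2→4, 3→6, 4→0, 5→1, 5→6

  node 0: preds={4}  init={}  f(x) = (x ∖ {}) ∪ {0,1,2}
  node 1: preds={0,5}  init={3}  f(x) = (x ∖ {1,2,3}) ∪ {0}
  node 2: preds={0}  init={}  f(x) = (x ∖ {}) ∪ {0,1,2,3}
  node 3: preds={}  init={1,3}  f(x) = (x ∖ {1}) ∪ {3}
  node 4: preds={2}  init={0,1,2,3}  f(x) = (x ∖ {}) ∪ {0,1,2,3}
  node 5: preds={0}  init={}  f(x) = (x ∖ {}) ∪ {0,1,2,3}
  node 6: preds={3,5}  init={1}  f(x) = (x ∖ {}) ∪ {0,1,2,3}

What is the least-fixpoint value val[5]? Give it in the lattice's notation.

Trace (8 dequeues):
  [1] u=0 | in {0,1,2,3} | out {0,1,2,3} | prev {} | push {}
  [2] u=1 | in {0,1,2,3} | out {0,3} | prev {3} | push {}
  [3] u=2 | in {0,1,2,3} | out {0,1,2,3} | prev {} | push {}
  [4] u=3 | in {} | out {1,3} | ==
  [5] u=4 | in {0,1,2,3} | out {0,1,2,3} | ==
  [6] u=5 | in {0,1,2,3} | out {0,1,2,3} | prev {} | push {1}
  [7] u=6 | in {0,1,2,3} | out {0,1,2,3} | prev {1} | push {}
  [8] u=1 | in {0,1,2,3} | out {0,3} | ==

Converged values:
  [0] {0,1,2,3}
  [1] {0,3}
  [2] {0,1,2,3}
  [3] {1,3}
  [4] {0,1,2,3}
  [5] {0,1,2,3}
  [6] {0,1,2,3}

{0,1,2,3}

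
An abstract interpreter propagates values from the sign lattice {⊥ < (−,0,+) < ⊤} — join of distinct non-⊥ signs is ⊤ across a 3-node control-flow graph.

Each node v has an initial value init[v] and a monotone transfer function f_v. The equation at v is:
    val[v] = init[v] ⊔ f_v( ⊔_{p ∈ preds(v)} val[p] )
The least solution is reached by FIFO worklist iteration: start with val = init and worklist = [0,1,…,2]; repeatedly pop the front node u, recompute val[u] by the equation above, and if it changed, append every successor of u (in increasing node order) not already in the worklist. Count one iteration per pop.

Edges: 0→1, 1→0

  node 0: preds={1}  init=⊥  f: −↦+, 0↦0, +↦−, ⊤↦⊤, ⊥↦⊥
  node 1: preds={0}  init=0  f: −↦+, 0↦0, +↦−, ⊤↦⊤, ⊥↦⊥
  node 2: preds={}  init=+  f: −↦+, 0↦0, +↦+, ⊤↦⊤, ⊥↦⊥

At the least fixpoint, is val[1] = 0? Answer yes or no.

Worklist (3 pops):
  #1 pop 0: in=0 → 0 (was ⊥); enqueue []
  #2 pop 1: in=0 → 0 (no change)
  #3 pop 2: in=⊥ → + (no change)

Fixpoint:
  val[0] = 0
  val[1] = 0
  val[2] = +

yes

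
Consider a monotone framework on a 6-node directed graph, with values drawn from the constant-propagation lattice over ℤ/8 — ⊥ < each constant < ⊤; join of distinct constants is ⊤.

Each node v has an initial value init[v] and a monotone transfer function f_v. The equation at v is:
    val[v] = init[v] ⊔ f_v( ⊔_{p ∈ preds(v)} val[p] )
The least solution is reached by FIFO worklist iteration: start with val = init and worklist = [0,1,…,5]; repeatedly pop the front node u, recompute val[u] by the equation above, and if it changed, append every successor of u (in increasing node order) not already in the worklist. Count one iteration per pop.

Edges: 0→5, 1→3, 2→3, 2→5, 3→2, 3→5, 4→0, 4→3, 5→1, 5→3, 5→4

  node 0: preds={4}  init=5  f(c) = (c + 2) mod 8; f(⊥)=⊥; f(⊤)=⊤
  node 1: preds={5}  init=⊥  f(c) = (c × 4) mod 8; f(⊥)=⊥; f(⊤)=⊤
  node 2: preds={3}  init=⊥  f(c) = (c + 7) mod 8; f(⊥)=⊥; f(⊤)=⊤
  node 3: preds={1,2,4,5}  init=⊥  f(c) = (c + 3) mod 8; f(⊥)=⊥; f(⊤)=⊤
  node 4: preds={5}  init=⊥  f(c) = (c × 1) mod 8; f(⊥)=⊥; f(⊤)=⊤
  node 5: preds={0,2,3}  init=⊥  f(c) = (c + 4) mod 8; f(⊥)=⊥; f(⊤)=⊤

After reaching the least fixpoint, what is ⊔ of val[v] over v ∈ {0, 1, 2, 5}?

⊤

Iteration log — 18 steps:
  step 1. node 0  ⊔preds=⊥  new=5  stable
  step 2. node 1  ⊔preds=⊥  new=⊥  stable
  step 3. node 2  ⊔preds=⊥  new=⊥  stable
  step 4. node 3  ⊔preds=⊥  new=⊥  stable
  step 5. node 4  ⊔preds=⊥  new=⊥  stable
  step 6. node 5  ⊔preds=5  new=1  old=⊥  +wl: 1,3,4
  step 7. node 1  ⊔preds=1  new=4  old=⊥  +wl: 
  step 8. node 3  ⊔preds=⊤  new=⊤  old=⊥  +wl: 2,5
  step 9. node 4  ⊔preds=1  new=1  old=⊥  +wl: 0,3
  step 10. node 2  ⊔preds=⊤  new=⊤  old=⊥  +wl: 
  step 11. node 5  ⊔preds=⊤  new=⊤  old=1  +wl: 1,4
  step 12. node 0  ⊔preds=1  new=⊤  old=5  +wl: 5
  step 13. node 3  ⊔preds=⊤  new=⊤  stable
  step 14. node 1  ⊔preds=⊤  new=⊤  old=4  +wl: 3
  step 15. node 4  ⊔preds=⊤  new=⊤  old=1  +wl: 0
  step 16. node 5  ⊔preds=⊤  new=⊤  stable
  step 17. node 3  ⊔preds=⊤  new=⊤  stable
  step 18. node 0  ⊔preds=⊤  new=⊤  stable

Least fixpoint reached:
  node 0: ⊤
  node 1: ⊤
  node 2: ⊤
  node 3: ⊤
  node 4: ⊤
  node 5: ⊤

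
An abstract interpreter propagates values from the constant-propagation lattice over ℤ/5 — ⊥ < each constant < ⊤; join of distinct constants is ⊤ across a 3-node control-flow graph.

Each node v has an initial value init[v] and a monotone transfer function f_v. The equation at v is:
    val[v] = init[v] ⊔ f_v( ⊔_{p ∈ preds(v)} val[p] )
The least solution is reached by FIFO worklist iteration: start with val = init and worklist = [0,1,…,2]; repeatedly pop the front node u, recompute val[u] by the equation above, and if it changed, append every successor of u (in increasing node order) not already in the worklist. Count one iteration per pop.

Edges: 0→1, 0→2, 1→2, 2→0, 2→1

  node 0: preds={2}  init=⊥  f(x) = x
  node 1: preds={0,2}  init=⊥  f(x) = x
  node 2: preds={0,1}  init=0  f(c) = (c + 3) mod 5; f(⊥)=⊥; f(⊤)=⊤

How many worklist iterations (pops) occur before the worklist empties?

Trace (6 dequeues):
  [1] u=0 | in 0 | out 0 | prev ⊥ | push {}
  [2] u=1 | in 0 | out 0 | prev ⊥ | push {}
  [3] u=2 | in 0 | out ⊤ | prev 0 | push {0,1}
  [4] u=0 | in ⊤ | out ⊤ | prev 0 | push {2}
  [5] u=1 | in ⊤ | out ⊤ | prev 0 | push {}
  [6] u=2 | in ⊤ | out ⊤ | ==

Converged values:
  [0] ⊤
  [1] ⊤
  [2] ⊤

6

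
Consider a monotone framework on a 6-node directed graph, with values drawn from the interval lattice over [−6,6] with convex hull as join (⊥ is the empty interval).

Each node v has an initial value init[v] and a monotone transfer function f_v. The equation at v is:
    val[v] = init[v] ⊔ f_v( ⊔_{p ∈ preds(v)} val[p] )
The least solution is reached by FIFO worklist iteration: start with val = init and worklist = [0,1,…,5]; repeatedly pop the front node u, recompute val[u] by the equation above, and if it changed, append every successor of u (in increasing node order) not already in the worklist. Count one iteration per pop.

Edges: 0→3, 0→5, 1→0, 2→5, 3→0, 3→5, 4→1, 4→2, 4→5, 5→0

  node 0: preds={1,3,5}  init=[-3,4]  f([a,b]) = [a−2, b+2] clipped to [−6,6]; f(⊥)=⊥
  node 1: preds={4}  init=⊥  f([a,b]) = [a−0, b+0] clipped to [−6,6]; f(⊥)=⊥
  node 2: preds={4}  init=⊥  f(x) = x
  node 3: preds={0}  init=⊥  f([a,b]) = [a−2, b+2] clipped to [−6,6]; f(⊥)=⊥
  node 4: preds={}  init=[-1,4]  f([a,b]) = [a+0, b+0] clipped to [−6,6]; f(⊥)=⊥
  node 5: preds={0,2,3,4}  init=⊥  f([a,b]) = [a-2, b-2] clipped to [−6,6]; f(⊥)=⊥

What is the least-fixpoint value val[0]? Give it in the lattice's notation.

[-6,6]

Worklist (10 pops):
  #1 pop 0: in=⊥ → [-3,4] (no change)
  #2 pop 1: in=[-1,4] → [-1,4] (was ⊥); enqueue [0]
  #3 pop 2: in=[-1,4] → [-1,4] (was ⊥); enqueue []
  #4 pop 3: in=[-3,4] → [-5,6] (was ⊥); enqueue []
  #5 pop 4: in=⊥ → [-1,4] (no change)
  #6 pop 5: in=[-5,6] → [-6,4] (was ⊥); enqueue []
  #7 pop 0: in=[-6,6] → [-6,6] (was [-3,4]); enqueue [3,5]
  #8 pop 3: in=[-6,6] → [-6,6] (was [-5,6]); enqueue [0]
  #9 pop 5: in=[-6,6] → [-6,4] (no change)
  #10 pop 0: in=[-6,6] → [-6,6] (no change)

Fixpoint:
  val[0] = [-6,6]
  val[1] = [-1,4]
  val[2] = [-1,4]
  val[3] = [-6,6]
  val[4] = [-1,4]
  val[5] = [-6,4]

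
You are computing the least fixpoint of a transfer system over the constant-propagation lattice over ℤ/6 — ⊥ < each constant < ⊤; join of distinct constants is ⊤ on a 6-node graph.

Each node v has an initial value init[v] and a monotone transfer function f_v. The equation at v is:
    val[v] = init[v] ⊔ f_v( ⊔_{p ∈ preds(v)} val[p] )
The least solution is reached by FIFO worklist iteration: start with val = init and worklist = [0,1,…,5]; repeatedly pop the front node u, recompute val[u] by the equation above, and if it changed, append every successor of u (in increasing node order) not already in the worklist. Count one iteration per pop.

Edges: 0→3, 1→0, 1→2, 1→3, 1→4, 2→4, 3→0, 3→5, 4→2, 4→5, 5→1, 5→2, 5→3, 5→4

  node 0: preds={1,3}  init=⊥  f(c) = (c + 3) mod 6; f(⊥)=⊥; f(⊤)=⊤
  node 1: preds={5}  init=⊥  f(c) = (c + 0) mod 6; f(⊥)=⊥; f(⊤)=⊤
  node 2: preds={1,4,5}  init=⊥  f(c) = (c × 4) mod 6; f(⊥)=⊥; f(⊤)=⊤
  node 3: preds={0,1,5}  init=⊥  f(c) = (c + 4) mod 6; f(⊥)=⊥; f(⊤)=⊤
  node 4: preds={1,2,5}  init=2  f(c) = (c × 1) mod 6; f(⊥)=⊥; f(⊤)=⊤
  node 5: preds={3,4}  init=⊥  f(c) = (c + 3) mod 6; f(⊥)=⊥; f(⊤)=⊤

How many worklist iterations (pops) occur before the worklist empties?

20

Iteration log — 20 steps:
  step 1. node 0  ⊔preds=⊥  new=⊥  stable
  step 2. node 1  ⊔preds=⊥  new=⊥  stable
  step 3. node 2  ⊔preds=2  new=2  old=⊥  +wl: 
  step 4. node 3  ⊔preds=⊥  new=⊥  stable
  step 5. node 4  ⊔preds=2  new=2  stable
  step 6. node 5  ⊔preds=2  new=5  old=⊥  +wl: 1,2,3,4
  step 7. node 1  ⊔preds=5  new=5  old=⊥  +wl: 0
  step 8. node 2  ⊔preds=⊤  new=⊤  old=2  +wl: 
  step 9. node 3  ⊔preds=5  new=3  old=⊥  +wl: 5
  step 10. node 4  ⊔preds=⊤  new=⊤  old=2  +wl: 2
  step 11. node 0  ⊔preds=⊤  new=⊤  old=⊥  +wl: 3
  step 12. node 5  ⊔preds=⊤  new=⊤  old=5  +wl: 1,4
  step 13. node 2  ⊔preds=⊤  new=⊤  stable
  step 14. node 3  ⊔preds=⊤  new=⊤  old=3  +wl: 0,5
  step 15. node 1  ⊔preds=⊤  new=⊤  old=5  +wl: 2,3
  step 16. node 4  ⊔preds=⊤  new=⊤  stable
  step 17. node 0  ⊔preds=⊤  new=⊤  stable
  step 18. node 5  ⊔preds=⊤  new=⊤  stable
  step 19. node 2  ⊔preds=⊤  new=⊤  stable
  step 20. node 3  ⊔preds=⊤  new=⊤  stable

Least fixpoint reached:
  node 0: ⊤
  node 1: ⊤
  node 2: ⊤
  node 3: ⊤
  node 4: ⊤
  node 5: ⊤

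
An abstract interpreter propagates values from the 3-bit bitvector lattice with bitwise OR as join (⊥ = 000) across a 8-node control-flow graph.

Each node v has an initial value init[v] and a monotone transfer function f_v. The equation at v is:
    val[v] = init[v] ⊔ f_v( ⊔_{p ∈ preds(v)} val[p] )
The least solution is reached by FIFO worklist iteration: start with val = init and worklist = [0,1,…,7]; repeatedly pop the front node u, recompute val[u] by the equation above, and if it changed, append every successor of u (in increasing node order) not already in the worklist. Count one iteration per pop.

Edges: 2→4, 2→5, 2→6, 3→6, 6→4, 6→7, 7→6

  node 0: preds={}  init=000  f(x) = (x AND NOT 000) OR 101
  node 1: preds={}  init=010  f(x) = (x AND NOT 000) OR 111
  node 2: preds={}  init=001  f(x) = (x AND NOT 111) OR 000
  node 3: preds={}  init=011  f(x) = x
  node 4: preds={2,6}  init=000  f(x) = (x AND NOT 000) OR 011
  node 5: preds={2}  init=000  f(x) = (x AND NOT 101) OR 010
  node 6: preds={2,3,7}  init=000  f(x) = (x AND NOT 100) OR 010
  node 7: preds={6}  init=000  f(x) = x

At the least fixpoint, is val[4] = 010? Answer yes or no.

Trace (10 dequeues):
  [1] u=0 | in 000 | out 101 | prev 000 | push {}
  [2] u=1 | in 000 | out 111 | prev 010 | push {}
  [3] u=2 | in 000 | out 001 | ==
  [4] u=3 | in 000 | out 011 | ==
  [5] u=4 | in 001 | out 011 | prev 000 | push {}
  [6] u=5 | in 001 | out 010 | prev 000 | push {}
  [7] u=6 | in 011 | out 011 | prev 000 | push {4}
  [8] u=7 | in 011 | out 011 | prev 000 | push {6}
  [9] u=4 | in 011 | out 011 | ==
  [10] u=6 | in 011 | out 011 | ==

Converged values:
  [0] 101
  [1] 111
  [2] 001
  [3] 011
  [4] 011
  [5] 010
  [6] 011
  [7] 011

no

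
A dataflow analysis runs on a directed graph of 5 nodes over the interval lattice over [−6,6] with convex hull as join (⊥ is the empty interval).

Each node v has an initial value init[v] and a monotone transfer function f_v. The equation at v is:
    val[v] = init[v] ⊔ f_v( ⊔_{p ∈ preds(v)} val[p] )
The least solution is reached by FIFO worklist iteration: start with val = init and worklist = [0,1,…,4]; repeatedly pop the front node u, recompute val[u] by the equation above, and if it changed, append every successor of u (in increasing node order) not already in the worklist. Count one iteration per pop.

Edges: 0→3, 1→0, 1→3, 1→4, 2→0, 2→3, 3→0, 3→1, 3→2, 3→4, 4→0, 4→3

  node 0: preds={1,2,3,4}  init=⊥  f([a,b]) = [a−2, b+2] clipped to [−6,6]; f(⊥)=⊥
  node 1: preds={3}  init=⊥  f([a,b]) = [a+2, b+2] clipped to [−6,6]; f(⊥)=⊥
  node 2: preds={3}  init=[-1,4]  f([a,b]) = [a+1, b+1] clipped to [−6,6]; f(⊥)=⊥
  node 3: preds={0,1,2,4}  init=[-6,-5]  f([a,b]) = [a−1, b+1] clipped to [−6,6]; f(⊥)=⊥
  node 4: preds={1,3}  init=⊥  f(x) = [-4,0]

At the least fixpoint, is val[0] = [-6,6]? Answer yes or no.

yes

Iteration log — 11 steps:
  step 1. node 0  ⊔preds=[-6,4]  new=[-6,6]  old=⊥  +wl: 
  step 2. node 1  ⊔preds=[-6,-5]  new=[-4,-3]  old=⊥  +wl: 0
  step 3. node 2  ⊔preds=[-6,-5]  new=[-5,4]  old=[-1,4]  +wl: 
  step 4. node 3  ⊔preds=[-6,6]  new=[-6,6]  old=[-6,-5]  +wl: 1,2
  step 5. node 4  ⊔preds=[-6,6]  new=[-4,0]  old=⊥  +wl: 3
  step 6. node 0  ⊔preds=[-6,6]  new=[-6,6]  stable
  step 7. node 1  ⊔preds=[-6,6]  new=[-4,6]  old=[-4,-3]  +wl: 0,4
  step 8. node 2  ⊔preds=[-6,6]  new=[-5,6]  old=[-5,4]  +wl: 
  step 9. node 3  ⊔preds=[-6,6]  new=[-6,6]  stable
  step 10. node 0  ⊔preds=[-6,6]  new=[-6,6]  stable
  step 11. node 4  ⊔preds=[-6,6]  new=[-4,0]  stable

Least fixpoint reached:
  node 0: [-6,6]
  node 1: [-4,6]
  node 2: [-5,6]
  node 3: [-6,6]
  node 4: [-4,0]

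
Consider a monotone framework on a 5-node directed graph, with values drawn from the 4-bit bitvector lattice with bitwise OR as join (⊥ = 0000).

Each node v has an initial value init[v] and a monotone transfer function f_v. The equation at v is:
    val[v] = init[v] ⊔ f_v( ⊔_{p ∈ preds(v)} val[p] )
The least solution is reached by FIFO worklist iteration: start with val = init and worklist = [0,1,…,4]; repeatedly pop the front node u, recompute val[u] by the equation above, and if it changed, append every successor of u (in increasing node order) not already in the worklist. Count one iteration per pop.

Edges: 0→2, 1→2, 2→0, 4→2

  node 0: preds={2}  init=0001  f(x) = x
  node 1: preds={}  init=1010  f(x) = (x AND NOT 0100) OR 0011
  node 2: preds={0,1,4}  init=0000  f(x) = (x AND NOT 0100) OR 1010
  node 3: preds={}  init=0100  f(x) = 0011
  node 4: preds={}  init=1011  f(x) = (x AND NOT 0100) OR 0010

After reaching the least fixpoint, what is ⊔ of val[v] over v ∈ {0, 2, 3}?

1111

Iteration log — 7 steps:
  step 1. node 0  ⊔preds=0000  new=0001  stable
  step 2. node 1  ⊔preds=0000  new=1011  old=1010  +wl: 
  step 3. node 2  ⊔preds=1011  new=1011  old=0000  +wl: 0
  step 4. node 3  ⊔preds=0000  new=0111  old=0100  +wl: 
  step 5. node 4  ⊔preds=0000  new=1011  stable
  step 6. node 0  ⊔preds=1011  new=1011  old=0001  +wl: 2
  step 7. node 2  ⊔preds=1011  new=1011  stable

Least fixpoint reached:
  node 0: 1011
  node 1: 1011
  node 2: 1011
  node 3: 0111
  node 4: 1011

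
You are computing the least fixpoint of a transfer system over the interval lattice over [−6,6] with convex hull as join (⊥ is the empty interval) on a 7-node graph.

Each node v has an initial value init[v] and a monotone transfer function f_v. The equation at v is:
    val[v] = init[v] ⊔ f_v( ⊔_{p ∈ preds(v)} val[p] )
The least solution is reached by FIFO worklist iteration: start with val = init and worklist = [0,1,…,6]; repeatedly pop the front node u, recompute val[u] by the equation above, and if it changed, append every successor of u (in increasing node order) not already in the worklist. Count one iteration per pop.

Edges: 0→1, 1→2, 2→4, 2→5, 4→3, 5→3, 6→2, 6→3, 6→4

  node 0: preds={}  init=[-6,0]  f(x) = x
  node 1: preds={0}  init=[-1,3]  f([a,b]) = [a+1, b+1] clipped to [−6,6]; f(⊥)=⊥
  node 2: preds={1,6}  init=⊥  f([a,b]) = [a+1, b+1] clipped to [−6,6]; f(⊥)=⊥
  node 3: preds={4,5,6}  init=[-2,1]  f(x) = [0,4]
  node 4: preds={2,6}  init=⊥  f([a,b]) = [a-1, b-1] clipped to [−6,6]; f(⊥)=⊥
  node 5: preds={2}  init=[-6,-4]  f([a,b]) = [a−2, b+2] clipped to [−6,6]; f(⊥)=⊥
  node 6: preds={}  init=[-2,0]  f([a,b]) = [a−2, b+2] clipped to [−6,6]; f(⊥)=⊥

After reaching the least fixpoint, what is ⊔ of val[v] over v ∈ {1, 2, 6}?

[-5,4]

Worklist (8 pops):
  #1 pop 0: in=⊥ → [-6,0] (no change)
  #2 pop 1: in=[-6,0] → [-5,3] (was [-1,3]); enqueue []
  #3 pop 2: in=[-5,3] → [-4,4] (was ⊥); enqueue []
  #4 pop 3: in=[-6,0] → [-2,4] (was [-2,1]); enqueue []
  #5 pop 4: in=[-4,4] → [-5,3] (was ⊥); enqueue [3]
  #6 pop 5: in=[-4,4] → [-6,6] (was [-6,-4]); enqueue []
  #7 pop 6: in=⊥ → [-2,0] (no change)
  #8 pop 3: in=[-6,6] → [-2,4] (no change)

Fixpoint:
  val[0] = [-6,0]
  val[1] = [-5,3]
  val[2] = [-4,4]
  val[3] = [-2,4]
  val[4] = [-5,3]
  val[5] = [-6,6]
  val[6] = [-2,0]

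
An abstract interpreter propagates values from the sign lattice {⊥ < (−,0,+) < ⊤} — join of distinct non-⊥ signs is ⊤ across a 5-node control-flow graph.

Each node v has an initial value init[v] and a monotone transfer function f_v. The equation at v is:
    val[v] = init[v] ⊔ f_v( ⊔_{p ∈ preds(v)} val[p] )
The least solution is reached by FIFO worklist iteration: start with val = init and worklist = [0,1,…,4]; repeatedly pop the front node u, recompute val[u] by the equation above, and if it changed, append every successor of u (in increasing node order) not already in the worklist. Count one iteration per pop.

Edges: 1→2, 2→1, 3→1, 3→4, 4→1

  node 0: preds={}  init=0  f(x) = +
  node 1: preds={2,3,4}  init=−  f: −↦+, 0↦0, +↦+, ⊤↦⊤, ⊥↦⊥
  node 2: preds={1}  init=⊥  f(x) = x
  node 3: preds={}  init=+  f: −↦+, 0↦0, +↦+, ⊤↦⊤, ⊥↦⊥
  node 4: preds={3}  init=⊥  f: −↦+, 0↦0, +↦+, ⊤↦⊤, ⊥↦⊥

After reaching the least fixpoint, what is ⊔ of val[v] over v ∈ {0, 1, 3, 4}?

Iteration log — 6 steps:
  step 1. node 0  ⊔preds=⊥  new=⊤  old=0  +wl: 
  step 2. node 1  ⊔preds=+  new=⊤  old=−  +wl: 
  step 3. node 2  ⊔preds=⊤  new=⊤  old=⊥  +wl: 1
  step 4. node 3  ⊔preds=⊥  new=+  stable
  step 5. node 4  ⊔preds=+  new=+  old=⊥  +wl: 
  step 6. node 1  ⊔preds=⊤  new=⊤  stable

Least fixpoint reached:
  node 0: ⊤
  node 1: ⊤
  node 2: ⊤
  node 3: +
  node 4: +

⊤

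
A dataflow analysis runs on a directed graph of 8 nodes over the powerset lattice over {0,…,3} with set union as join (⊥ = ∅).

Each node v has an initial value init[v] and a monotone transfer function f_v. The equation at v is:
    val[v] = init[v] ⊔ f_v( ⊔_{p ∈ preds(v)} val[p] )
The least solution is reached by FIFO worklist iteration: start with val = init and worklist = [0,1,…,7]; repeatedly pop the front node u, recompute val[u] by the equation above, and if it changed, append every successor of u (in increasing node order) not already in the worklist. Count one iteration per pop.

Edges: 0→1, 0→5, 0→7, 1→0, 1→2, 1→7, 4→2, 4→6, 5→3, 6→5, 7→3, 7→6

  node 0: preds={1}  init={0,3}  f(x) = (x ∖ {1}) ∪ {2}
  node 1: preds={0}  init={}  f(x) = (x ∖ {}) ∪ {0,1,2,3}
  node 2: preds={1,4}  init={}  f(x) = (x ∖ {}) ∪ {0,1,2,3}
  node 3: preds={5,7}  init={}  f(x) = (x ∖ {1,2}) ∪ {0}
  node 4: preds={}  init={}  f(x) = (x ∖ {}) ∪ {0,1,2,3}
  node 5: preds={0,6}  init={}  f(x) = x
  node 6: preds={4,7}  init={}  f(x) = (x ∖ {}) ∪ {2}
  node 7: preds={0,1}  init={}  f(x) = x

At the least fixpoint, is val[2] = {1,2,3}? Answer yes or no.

Worklist (14 pops):
  #1 pop 0: in={} → {0,2,3} (was {0,3}); enqueue []
  #2 pop 1: in={0,2,3} → {0,1,2,3} (was {}); enqueue [0]
  #3 pop 2: in={0,1,2,3} → {0,1,2,3} (was {}); enqueue []
  #4 pop 3: in={} → {0} (was {}); enqueue []
  #5 pop 4: in={} → {0,1,2,3} (was {}); enqueue [2]
  #6 pop 5: in={0,2,3} → {0,2,3} (was {}); enqueue [3]
  #7 pop 6: in={0,1,2,3} → {0,1,2,3} (was {}); enqueue [5]
  #8 pop 7: in={0,1,2,3} → {0,1,2,3} (was {}); enqueue [6]
  #9 pop 0: in={0,1,2,3} → {0,2,3} (no change)
  #10 pop 2: in={0,1,2,3} → {0,1,2,3} (no change)
  #11 pop 3: in={0,1,2,3} → {0,3} (was {0}); enqueue []
  #12 pop 5: in={0,1,2,3} → {0,1,2,3} (was {0,2,3}); enqueue [3]
  #13 pop 6: in={0,1,2,3} → {0,1,2,3} (no change)
  #14 pop 3: in={0,1,2,3} → {0,3} (no change)

Fixpoint:
  val[0] = {0,2,3}
  val[1] = {0,1,2,3}
  val[2] = {0,1,2,3}
  val[3] = {0,3}
  val[4] = {0,1,2,3}
  val[5] = {0,1,2,3}
  val[6] = {0,1,2,3}
  val[7] = {0,1,2,3}

no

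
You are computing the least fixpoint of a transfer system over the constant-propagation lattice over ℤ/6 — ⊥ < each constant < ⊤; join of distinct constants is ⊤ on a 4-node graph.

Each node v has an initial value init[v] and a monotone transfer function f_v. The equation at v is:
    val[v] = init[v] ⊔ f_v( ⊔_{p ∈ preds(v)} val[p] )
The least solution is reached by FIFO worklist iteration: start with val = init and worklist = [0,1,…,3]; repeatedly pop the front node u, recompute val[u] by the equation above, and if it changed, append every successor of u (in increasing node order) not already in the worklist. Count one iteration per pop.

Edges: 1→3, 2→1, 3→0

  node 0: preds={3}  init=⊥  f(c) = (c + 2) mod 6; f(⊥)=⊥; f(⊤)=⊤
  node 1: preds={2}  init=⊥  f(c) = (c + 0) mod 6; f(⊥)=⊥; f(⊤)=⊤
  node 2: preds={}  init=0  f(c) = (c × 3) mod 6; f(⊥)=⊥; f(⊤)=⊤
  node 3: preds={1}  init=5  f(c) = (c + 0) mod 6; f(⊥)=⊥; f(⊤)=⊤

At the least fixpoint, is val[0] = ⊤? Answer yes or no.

Trace (5 dequeues):
  [1] u=0 | in 5 | out 1 | prev ⊥ | push {}
  [2] u=1 | in 0 | out 0 | prev ⊥ | push {}
  [3] u=2 | in ⊥ | out 0 | ==
  [4] u=3 | in 0 | out ⊤ | prev 5 | push {0}
  [5] u=0 | in ⊤ | out ⊤ | prev 1 | push {}

Converged values:
  [0] ⊤
  [1] 0
  [2] 0
  [3] ⊤

yes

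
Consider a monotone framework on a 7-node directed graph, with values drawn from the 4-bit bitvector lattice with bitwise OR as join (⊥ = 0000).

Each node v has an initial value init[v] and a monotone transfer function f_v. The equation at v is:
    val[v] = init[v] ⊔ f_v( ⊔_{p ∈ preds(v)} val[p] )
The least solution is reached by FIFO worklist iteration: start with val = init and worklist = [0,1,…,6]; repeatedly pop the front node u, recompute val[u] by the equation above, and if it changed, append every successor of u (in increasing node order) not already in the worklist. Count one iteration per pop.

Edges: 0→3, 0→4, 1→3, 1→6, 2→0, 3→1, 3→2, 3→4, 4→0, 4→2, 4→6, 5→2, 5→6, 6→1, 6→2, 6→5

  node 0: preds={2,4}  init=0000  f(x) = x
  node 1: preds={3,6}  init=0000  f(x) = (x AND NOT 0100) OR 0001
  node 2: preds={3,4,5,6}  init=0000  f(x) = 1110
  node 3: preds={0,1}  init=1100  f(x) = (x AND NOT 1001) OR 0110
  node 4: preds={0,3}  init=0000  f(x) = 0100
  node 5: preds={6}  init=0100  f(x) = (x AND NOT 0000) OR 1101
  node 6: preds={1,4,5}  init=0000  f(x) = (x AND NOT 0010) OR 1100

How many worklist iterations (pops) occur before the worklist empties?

14

Trace (14 dequeues):
  [1] u=0 | in 0000 | out 0000 | ==
  [2] u=1 | in 1100 | out 1001 | prev 0000 | push {}
  [3] u=2 | in 1100 | out 1110 | prev 0000 | push {0}
  [4] u=3 | in 1001 | out 1110 | prev 1100 | push {1,2}
  [5] u=4 | in 1110 | out 0100 | prev 0000 | push {}
  [6] u=5 | in 0000 | out 1101 | prev 0100 | push {}
  [7] u=6 | in 1101 | out 1101 | prev 0000 | push {5}
  [8] u=0 | in 1110 | out 1110 | prev 0000 | push {3,4}
  [9] u=1 | in 1111 | out 1011 | prev 1001 | push {6}
  [10] u=2 | in 1111 | out 1110 | ==
  [11] u=5 | in 1101 | out 1101 | ==
  [12] u=3 | in 1111 | out 1110 | ==
  [13] u=4 | in 1110 | out 0100 | ==
  [14] u=6 | in 1111 | out 1101 | ==

Converged values:
  [0] 1110
  [1] 1011
  [2] 1110
  [3] 1110
  [4] 0100
  [5] 1101
  [6] 1101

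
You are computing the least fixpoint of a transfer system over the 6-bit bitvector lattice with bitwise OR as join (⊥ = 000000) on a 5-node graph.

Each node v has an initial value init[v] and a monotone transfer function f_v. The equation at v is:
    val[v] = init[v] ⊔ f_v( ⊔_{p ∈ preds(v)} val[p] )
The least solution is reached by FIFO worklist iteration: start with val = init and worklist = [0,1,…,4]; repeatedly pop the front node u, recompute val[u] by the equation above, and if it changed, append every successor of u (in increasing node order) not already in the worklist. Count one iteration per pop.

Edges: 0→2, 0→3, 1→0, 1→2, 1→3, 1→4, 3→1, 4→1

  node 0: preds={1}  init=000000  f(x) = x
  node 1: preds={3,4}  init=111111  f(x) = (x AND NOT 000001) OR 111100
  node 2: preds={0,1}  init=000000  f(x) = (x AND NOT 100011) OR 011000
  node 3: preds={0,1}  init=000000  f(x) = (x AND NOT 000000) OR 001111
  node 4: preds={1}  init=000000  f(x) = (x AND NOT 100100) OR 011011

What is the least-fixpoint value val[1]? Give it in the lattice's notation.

Worklist (6 pops):
  #1 pop 0: in=111111 → 111111 (was 000000); enqueue []
  #2 pop 1: in=000000 → 111111 (no change)
  #3 pop 2: in=111111 → 011100 (was 000000); enqueue []
  #4 pop 3: in=111111 → 111111 (was 000000); enqueue [1]
  #5 pop 4: in=111111 → 011011 (was 000000); enqueue []
  #6 pop 1: in=111111 → 111111 (no change)

Fixpoint:
  val[0] = 111111
  val[1] = 111111
  val[2] = 011100
  val[3] = 111111
  val[4] = 011011

111111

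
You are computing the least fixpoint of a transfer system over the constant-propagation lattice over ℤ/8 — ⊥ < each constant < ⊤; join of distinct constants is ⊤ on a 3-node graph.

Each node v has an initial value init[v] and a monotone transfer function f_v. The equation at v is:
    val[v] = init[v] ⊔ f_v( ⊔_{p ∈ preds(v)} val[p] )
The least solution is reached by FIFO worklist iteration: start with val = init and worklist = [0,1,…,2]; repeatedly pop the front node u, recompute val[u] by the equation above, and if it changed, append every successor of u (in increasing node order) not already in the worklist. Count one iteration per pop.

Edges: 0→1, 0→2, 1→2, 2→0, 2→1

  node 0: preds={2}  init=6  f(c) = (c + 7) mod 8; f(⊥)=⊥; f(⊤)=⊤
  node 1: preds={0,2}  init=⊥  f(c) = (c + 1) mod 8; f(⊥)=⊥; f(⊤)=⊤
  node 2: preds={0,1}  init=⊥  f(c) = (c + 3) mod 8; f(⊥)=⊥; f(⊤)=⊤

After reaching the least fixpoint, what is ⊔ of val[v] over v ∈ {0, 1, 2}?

Worklist (6 pops):
  #1 pop 0: in=⊥ → 6 (no change)
  #2 pop 1: in=6 → 7 (was ⊥); enqueue []
  #3 pop 2: in=⊤ → ⊤ (was ⊥); enqueue [0,1]
  #4 pop 0: in=⊤ → ⊤ (was 6); enqueue [2]
  #5 pop 1: in=⊤ → ⊤ (was 7); enqueue []
  #6 pop 2: in=⊤ → ⊤ (no change)

Fixpoint:
  val[0] = ⊤
  val[1] = ⊤
  val[2] = ⊤

⊤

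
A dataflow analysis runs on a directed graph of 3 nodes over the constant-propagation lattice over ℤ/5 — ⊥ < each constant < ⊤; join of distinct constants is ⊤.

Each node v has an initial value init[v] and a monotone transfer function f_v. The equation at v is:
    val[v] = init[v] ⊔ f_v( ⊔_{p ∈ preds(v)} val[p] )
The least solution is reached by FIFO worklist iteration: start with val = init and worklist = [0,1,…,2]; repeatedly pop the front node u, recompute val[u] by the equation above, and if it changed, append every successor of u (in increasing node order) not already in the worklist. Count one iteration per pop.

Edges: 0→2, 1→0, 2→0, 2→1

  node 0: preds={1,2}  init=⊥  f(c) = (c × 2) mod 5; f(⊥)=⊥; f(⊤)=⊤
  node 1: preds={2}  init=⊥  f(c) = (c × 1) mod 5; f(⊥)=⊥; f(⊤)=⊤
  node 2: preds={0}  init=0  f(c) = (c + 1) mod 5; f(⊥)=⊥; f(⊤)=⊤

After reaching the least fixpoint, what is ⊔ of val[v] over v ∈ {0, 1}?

Trace (7 dequeues):
  [1] u=0 | in 0 | out 0 | prev ⊥ | push {}
  [2] u=1 | in 0 | out 0 | prev ⊥ | push {0}
  [3] u=2 | in 0 | out ⊤ | prev 0 | push {1}
  [4] u=0 | in ⊤ | out ⊤ | prev 0 | push {2}
  [5] u=1 | in ⊤ | out ⊤ | prev 0 | push {0}
  [6] u=2 | in ⊤ | out ⊤ | ==
  [7] u=0 | in ⊤ | out ⊤ | ==

Converged values:
  [0] ⊤
  [1] ⊤
  [2] ⊤

⊤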